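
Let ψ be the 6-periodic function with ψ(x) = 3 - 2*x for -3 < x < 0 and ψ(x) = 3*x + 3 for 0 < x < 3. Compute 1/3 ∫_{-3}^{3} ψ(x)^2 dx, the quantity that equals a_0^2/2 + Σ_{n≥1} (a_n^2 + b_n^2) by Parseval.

1/3 ∫_{-3}^{3} ψ(x)^2 dx = 1/3 · (306) = 102.

102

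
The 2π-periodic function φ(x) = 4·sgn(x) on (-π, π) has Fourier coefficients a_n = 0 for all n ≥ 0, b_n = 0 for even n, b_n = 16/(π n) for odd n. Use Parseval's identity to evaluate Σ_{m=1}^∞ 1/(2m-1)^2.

Parseval: Σ b_n^2 = (1/π) ∫_{-π}^{π} φ(x)^2 dx = 32.
Only odd n contribute, with b_n^2 = 256/(π^2 n^2), so Σ_{m≥1} 1/(2m-1)^2 = π^2·(32)/256 = pi**2/8.

pi**2/8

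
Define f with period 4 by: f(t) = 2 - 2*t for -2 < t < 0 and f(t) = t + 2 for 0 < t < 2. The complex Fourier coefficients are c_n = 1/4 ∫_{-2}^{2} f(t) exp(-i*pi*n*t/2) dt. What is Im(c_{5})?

1/(5*pi)

Since f is real-valued, Im(c_{5}) = -1/4 ∫_{-2}^{2} f(t) sin(5*pi*t/2) dt = -b_{5}/2.
Split the integral at the breakpoints.
Integrating by parts (boundary term plus one more integral), an antiderivative of (2 - 2*t) sin(5*pi*t/2) is 4*t*cos(5*pi*t/2)/(5*pi) - 8*sin(5*pi*t/2)/(25*pi**2) - 4*cos(5*pi*t/2)/(5*pi); evaluating from -2 to 0: ∫_{-2}^{0} (2 - 2*t) sin(5*pi*t/2) dt = (-4/(5*pi)) - (12/(5*pi)) = -16/(5*pi).
Integrating by parts (boundary term plus one more integral), an antiderivative of (t + 2) sin(5*pi*t/2) is -2*t*cos(5*pi*t/2)/(5*pi) + 4*sin(5*pi*t/2)/(25*pi**2) - 4*cos(5*pi*t/2)/(5*pi); evaluating from 0 to 2: ∫_{0}^{2} (t + 2) sin(5*pi*t/2) dt = (8/(5*pi)) - (-4/(5*pi)) = 12/(5*pi).
So ∫_{-2}^{2} f(t) sin(5*pi*t/2) dt = -4/(5*pi).
Hence Im(c_{5}) = (-1/4)·(-4/(5*pi)) = 1/(5*pi).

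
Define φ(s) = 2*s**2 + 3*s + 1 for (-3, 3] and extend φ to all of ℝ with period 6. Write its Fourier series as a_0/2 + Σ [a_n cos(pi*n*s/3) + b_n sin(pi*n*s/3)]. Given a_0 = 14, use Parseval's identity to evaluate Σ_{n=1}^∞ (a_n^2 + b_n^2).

558/5

Parseval: a_0^2/2 + Σ_{n≥1} (a_n^2+b_n^2) = 1/3 ∫_{-3}^{3} φ(s)^2 ds = 1048/5.
Subtract a_0^2/2 = 98: Σ (a_n^2+b_n^2) = 558/5.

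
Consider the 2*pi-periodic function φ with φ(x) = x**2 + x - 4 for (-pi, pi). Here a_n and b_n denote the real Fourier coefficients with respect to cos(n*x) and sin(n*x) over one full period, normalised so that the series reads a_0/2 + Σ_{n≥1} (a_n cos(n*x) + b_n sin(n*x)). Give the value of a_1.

-4

a_1 = 1/pi ∫_{-pi}^{pi} φ(x) cos(x) dx.
Integrating by parts twice (tabular method), an antiderivative of (x**2 + x - 4) cos(x) is x**2*sin(x) + x*sin(x) + 2*x*cos(x) - 6*sin(x) + cos(x); evaluating from -pi to pi: ∫_{-pi}^{pi} (x**2 + x - 4) cos(x) dx = (-2*pi - 1) - (-1 + 2*pi) = -4*pi.
Hence a_1 = (1/pi)·(-4*pi) = -4.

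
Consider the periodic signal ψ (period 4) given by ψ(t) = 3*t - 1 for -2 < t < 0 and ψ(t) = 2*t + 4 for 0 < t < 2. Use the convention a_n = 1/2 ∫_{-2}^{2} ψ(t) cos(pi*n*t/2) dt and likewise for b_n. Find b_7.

20/(7*pi)

b_7 = 1/2 ∫_{-2}^{2} ψ(t) sin(7*pi*t/2) dt.
Split the integral at the breakpoints.
Integrating by parts (boundary term plus one more integral), an antiderivative of (3*t - 1) sin(7*pi*t/2) is -6*t*cos(7*pi*t/2)/(7*pi) + 12*sin(7*pi*t/2)/(49*pi**2) + 2*cos(7*pi*t/2)/(7*pi); evaluating from -2 to 0: ∫_{-2}^{0} (3*t - 1) sin(7*pi*t/2) dt = (2/(7*pi)) - (-2/pi) = 16/(7*pi).
Integrating by parts (boundary term plus one more integral), an antiderivative of (2*t + 4) sin(7*pi*t/2) is -4*t*cos(7*pi*t/2)/(7*pi) + 8*sin(7*pi*t/2)/(49*pi**2) - 8*cos(7*pi*t/2)/(7*pi); evaluating from 0 to 2: ∫_{0}^{2} (2*t + 4) sin(7*pi*t/2) dt = (16/(7*pi)) - (-8/(7*pi)) = 24/(7*pi).
Summing the pieces and multiplying by (1/2) gives b_7 = 20/(7*pi).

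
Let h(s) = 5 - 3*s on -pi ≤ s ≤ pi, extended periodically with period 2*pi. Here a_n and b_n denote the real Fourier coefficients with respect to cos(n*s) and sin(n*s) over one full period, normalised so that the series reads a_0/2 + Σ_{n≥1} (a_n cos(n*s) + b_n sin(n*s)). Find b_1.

b_1 = 1/pi ∫_{-pi}^{pi} h(s) sin(s) ds.
Integrating by parts (boundary term plus one more integral), an antiderivative of (5 - 3*s) sin(s) is 3*s*cos(s) - 3*sin(s) - 5*cos(s); evaluating from -pi to pi: ∫_{-pi}^{pi} (5 - 3*s) sin(s) ds = (5 - 3*pi) - (5 + 3*pi) = -6*pi.
Hence b_1 = (1/pi)·(-6*pi) = -6.

-6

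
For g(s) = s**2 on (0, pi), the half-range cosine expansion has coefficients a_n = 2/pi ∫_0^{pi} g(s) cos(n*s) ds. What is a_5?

a_5 = 2/pi ∫_0^{pi} (s**2) cos(5*s) ds.
Integrating by parts twice (tabular method), an antiderivative of (s**2) cos(5*s) is s**2*sin(5*s)/5 + 2*s*cos(5*s)/25 - 2*sin(5*s)/125; evaluating from 0 to pi: ∫_{0}^{pi} (s**2) cos(5*s) ds = (-2*pi/25) - (0) = -2*pi/25.
Hence a_5 = (2/pi)·(-2*pi/25) = -4/25.

-4/25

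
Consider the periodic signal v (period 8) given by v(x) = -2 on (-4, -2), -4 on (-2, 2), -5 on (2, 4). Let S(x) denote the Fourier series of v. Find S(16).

-4

x = 16 differs from x = 0 by 2 full period(s), and the series is 8-periodic.
v is continuous at x = 0 with value -4, so the series converges to -4 there.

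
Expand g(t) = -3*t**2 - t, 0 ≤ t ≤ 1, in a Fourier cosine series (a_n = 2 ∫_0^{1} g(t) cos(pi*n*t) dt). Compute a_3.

16/(9*pi**2)

a_3 = 2 ∫_0^{1} (-3*t**2 - t) cos(3*pi*t) dt.
Integrating by parts twice (tabular method), an antiderivative of (-3*t**2 - t) cos(3*pi*t) is -t**2*sin(3*pi*t)/pi - t*sin(3*pi*t)/(3*pi) - 2*t*cos(3*pi*t)/(3*pi**2) + 2*sin(3*pi*t)/(9*pi**3) - cos(3*pi*t)/(9*pi**2); evaluating from 0 to 1: ∫_{0}^{1} (-3*t**2 - t) cos(3*pi*t) dt = (7/(9*pi**2)) - (-1/(9*pi**2)) = 8/(9*pi**2).
Hence a_3 = 2·(8/(9*pi**2)) = 16/(9*pi**2).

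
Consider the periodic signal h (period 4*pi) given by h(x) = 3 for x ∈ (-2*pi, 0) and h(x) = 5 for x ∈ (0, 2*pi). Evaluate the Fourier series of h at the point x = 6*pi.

4

x = 6*pi differs from x = 2*pi by 1 full period(s), and the series is 4*pi-periodic.
At x = 2*pi the one-sided limits are h(2*pi^-) = 5 and h(2*pi^+) = 3.
By Dirichlet's theorem the series converges to their average, [(5) + (3)]/2 = 4.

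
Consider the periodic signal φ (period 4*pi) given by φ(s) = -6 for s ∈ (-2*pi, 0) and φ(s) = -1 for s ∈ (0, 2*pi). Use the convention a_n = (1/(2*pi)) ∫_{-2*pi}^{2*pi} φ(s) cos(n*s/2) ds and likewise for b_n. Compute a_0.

a_0 = (1/(2*pi)) ∫_{-2*pi}^{2*pi} φ(s) ds = (1/(2*pi)) · (-14*pi) = -7.

-7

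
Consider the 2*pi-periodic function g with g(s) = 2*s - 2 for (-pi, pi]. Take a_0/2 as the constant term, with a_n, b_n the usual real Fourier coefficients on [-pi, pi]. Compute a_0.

-4

a_0 = 1/pi ∫_{-pi}^{pi} g(s) ds = 1/pi · (-4*pi) = -4.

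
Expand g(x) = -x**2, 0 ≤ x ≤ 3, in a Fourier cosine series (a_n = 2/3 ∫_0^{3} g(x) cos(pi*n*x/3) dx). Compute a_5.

a_5 = 2/3 ∫_0^{3} (-x**2) cos(5*pi*x/3) dx.
Integrating by parts twice (tabular method), an antiderivative of (-x**2) cos(5*pi*x/3) is -3*x**2*sin(5*pi*x/3)/(5*pi) - 18*x*cos(5*pi*x/3)/(25*pi**2) + 54*sin(5*pi*x/3)/(125*pi**3); evaluating from 0 to 3: ∫_{0}^{3} (-x**2) cos(5*pi*x/3) dx = (54/(25*pi**2)) - (0) = 54/(25*pi**2).
Hence a_5 = (2/3)·(54/(25*pi**2)) = 36/(25*pi**2).

36/(25*pi**2)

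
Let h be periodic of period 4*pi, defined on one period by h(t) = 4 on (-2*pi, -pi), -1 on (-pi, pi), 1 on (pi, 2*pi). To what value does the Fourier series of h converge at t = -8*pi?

t = -8*pi differs from t = 0 by -2 full period(s), and the series is 4*pi-periodic.
h is continuous at t = 0 with value -1, so the series converges to -1 there.

-1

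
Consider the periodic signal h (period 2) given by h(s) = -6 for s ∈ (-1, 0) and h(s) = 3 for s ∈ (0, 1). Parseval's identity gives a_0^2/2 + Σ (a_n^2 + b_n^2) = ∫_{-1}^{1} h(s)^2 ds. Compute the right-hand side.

45

∫_{-1}^{1} h(s)^2 ds = 45.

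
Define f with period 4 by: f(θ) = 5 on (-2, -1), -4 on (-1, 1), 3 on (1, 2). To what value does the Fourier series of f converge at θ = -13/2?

θ = -13/2 differs from θ = 3/2 by -2 full period(s), and the series is 4-periodic.
f is continuous at θ = 3/2 with value 3, so the series converges to 3 there.

3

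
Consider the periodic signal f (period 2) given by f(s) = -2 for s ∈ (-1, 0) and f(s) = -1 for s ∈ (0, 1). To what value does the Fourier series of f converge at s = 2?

-3/2

s = 2 differs from s = 0 by 1 full period(s), and the series is 2-periodic.
At s = 0 the one-sided limits are f(0^-) = -2 and f(0^+) = -1.
By Dirichlet's theorem the series converges to their average, [(-2) + (-1)]/2 = -3/2.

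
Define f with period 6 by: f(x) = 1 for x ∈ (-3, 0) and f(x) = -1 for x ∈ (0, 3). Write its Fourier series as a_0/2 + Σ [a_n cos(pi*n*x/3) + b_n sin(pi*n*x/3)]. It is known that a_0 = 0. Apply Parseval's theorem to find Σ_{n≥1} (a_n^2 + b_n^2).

2

Parseval: a_0^2/2 + Σ_{n≥1} (a_n^2+b_n^2) = 1/3 ∫_{-3}^{3} f(x)^2 dx = 2.
Subtract a_0^2/2 = 0: Σ (a_n^2+b_n^2) = 2.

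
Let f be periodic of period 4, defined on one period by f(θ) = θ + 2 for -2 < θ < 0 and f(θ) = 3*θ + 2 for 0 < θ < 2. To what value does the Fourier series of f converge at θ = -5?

θ = -5 differs from θ = -1 by -1 full period(s), and the series is 4-periodic.
f is continuous at θ = -1 with value 1, so the series converges to 1 there.

1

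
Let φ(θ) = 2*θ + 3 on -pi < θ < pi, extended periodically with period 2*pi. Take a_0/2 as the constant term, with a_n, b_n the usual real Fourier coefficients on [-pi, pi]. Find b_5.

4/5

b_5 = 1/pi ∫_{-pi}^{pi} φ(θ) sin(5*θ) dθ.
Integrating by parts (boundary term plus one more integral), an antiderivative of (2*θ + 3) sin(5*θ) is -2*θ*cos(5*θ)/5 + 2*sin(5*θ)/25 - 3*cos(5*θ)/5; evaluating from -pi to pi: ∫_{-pi}^{pi} (2*θ + 3) sin(5*θ) dθ = (3/5 + 2*pi/5) - (3/5 - 2*pi/5) = 4*pi/5.
Hence b_5 = (1/pi)·(4*pi/5) = 4/5.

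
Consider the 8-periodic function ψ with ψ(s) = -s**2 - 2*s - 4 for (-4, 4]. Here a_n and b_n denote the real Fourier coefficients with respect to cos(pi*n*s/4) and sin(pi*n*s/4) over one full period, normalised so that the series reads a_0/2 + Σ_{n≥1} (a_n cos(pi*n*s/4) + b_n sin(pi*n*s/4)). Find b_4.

4/pi

b_4 = 1/4 ∫_{-4}^{4} ψ(s) sin(pi*s) ds.
Integrating by parts twice (tabular method), an antiderivative of (-s**2 - 2*s - 4) sin(pi*s) is s**2*cos(pi*s)/pi - 2*s*sin(pi*s)/pi**2 + 2*s*cos(pi*s)/pi - 2*sin(pi*s)/pi**2 - 2*cos(pi*s)/pi**3 + 4*cos(pi*s)/pi; evaluating from -4 to 4: ∫_{-4}^{4} (-s**2 - 2*s - 4) sin(pi*s) ds = (-2/pi**3 + 28/pi) - (-2/pi**3 + 12/pi) = 16/pi.
Hence b_4 = (1/4)·(16/pi) = 4/pi.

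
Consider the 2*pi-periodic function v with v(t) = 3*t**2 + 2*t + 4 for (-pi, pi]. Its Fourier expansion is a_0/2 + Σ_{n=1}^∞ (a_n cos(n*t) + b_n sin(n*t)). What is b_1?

4

b_1 = 1/pi ∫_{-pi}^{pi} v(t) sin(t) dt.
Integrating by parts twice (tabular method), an antiderivative of (3*t**2 + 2*t + 4) sin(t) is -3*t**2*cos(t) + 6*t*sin(t) - 2*t*cos(t) + 2*sin(t) + 2*cos(t); evaluating from -pi to pi: ∫_{-pi}^{pi} (3*t**2 + 2*t + 4) sin(t) dt = (-2 + 2*pi + 3*pi**2) - (-2*pi - 2 + 3*pi**2) = 4*pi.
Hence b_1 = (1/pi)·(4*pi) = 4.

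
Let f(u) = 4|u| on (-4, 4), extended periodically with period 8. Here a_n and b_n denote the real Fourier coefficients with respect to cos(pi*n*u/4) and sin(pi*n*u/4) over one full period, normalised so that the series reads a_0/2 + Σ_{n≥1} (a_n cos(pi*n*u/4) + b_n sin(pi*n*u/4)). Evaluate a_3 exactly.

-64/(9*pi**2)

a_3 = 1/4 ∫_{-4}^{4} f(u) cos(3*pi*u/4) du.
f is even and cos(3*pi*u/4) is even, so the integrand is even and a_3 = 1/2 ∫_0^{4} f(u) cos(3*pi*u/4) du.
Integrating by parts (boundary term plus one more integral), an antiderivative of (4*u) cos(3*pi*u/4) is 16*u*sin(3*pi*u/4)/(3*pi) + 64*cos(3*pi*u/4)/(9*pi**2); evaluating from 0 to 4: ∫_{0}^{4} (4*u) cos(3*pi*u/4) du = (-64/(9*pi**2)) - (64/(9*pi**2)) = -128/(9*pi**2).
Hence a_3 = (1/2)·(-128/(9*pi**2)) = -64/(9*pi**2).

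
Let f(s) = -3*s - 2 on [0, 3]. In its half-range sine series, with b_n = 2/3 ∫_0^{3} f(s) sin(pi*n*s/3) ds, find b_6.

b_6 = 2/3 ∫_0^{3} (-3*s - 2) sin(2*pi*s) ds.
Integrating by parts (boundary term plus one more integral), an antiderivative of (-3*s - 2) sin(2*pi*s) is 3*s*cos(2*pi*s)/(2*pi) - 3*sin(2*pi*s)/(4*pi**2) + cos(2*pi*s)/pi; evaluating from 0 to 3: ∫_{0}^{3} (-3*s - 2) sin(2*pi*s) ds = (11/(2*pi)) - (1/pi) = 9/(2*pi).
Hence b_6 = (2/3)·(9/(2*pi)) = 3/pi.

3/pi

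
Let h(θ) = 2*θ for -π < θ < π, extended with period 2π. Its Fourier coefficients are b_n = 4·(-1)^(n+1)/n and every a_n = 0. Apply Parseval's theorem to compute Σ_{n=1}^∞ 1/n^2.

pi**2/6

Parseval: Σ b_n^2 = (1/π) ∫_{-π}^{π} h(θ)^2 dθ = 8*pi**2/3.
Σ b_n^2 = Σ 16/n^2, so Σ 1/n^2 = (8*pi**2/3)/16 = pi**2/6.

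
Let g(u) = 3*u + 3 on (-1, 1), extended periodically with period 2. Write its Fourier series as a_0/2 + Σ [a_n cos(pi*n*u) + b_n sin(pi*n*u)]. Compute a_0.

6

a_0 = ∫_{-1}^{1} g(u) du = 6.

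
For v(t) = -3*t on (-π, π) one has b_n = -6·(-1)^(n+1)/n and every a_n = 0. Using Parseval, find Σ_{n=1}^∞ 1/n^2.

Parseval: Σ b_n^2 = (1/π) ∫_{-π}^{π} v(t)^2 dt = 6*pi**2.
Σ b_n^2 = Σ 36/n^2, so Σ 1/n^2 = (6*pi**2)/36 = pi**2/6.

pi**2/6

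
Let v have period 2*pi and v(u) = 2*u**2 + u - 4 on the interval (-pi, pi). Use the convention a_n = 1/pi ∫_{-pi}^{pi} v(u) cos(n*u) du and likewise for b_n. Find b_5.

b_5 = 1/pi ∫_{-pi}^{pi} v(u) sin(5*u) du.
Integrating by parts twice (tabular method), an antiderivative of (2*u**2 + u - 4) sin(5*u) is -2*u**2*cos(5*u)/5 + 4*u*sin(5*u)/25 - u*cos(5*u)/5 + sin(5*u)/25 + 104*cos(5*u)/125; evaluating from -pi to pi: ∫_{-pi}^{pi} (2*u**2 + u - 4) sin(5*u) du = (-104/125 + pi/5 + 2*pi**2/5) - (-104/125 - pi/5 + 2*pi**2/5) = 2*pi/5.
Hence b_5 = (1/pi)·(2*pi/5) = 2/5.

2/5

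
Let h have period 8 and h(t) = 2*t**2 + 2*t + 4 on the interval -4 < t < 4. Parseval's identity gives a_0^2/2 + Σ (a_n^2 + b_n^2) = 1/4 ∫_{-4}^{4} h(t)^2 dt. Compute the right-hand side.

1/4 ∫_{-4}^{4} h(t)^2 dt = 1/4 · (39296/15) = 9824/15.

9824/15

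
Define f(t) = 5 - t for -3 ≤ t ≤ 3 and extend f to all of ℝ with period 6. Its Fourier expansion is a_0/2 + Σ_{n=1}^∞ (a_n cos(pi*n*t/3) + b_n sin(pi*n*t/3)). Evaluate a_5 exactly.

0

a_5 = 1/3 ∫_{-3}^{3} f(t) cos(5*pi*t/3) dt.
Integrating by parts (boundary term plus one more integral), an antiderivative of (5 - t) cos(5*pi*t/3) is -3*t*sin(5*pi*t/3)/(5*pi) + 3*sin(5*pi*t/3)/pi - 9*cos(5*pi*t/3)/(25*pi**2); evaluating from -3 to 3: ∫_{-3}^{3} (5 - t) cos(5*pi*t/3) dt = (9/(25*pi**2)) - (9/(25*pi**2)) = 0.
Hence a_5 = (1/3)·(0) = 0.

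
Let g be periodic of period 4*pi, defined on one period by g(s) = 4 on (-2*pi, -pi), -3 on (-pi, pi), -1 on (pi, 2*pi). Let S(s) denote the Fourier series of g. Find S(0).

-3

g is continuous at s = 0 with value -3, so the series converges to -3 there.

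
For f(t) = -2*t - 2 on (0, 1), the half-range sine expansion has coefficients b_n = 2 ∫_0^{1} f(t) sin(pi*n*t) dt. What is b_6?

2/(3*pi)

b_6 = 2 ∫_0^{1} (-2*t - 2) sin(6*pi*t) dt.
Integrating by parts (boundary term plus one more integral), an antiderivative of (-2*t - 2) sin(6*pi*t) is t*cos(6*pi*t)/(3*pi) - sin(6*pi*t)/(18*pi**2) + cos(6*pi*t)/(3*pi); evaluating from 0 to 1: ∫_{0}^{1} (-2*t - 2) sin(6*pi*t) dt = (2/(3*pi)) - (1/(3*pi)) = 1/(3*pi).
Hence b_6 = 2·(1/(3*pi)) = 2/(3*pi).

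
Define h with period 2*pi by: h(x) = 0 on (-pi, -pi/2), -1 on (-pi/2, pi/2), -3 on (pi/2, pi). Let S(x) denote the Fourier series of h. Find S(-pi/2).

-1/2

At x = -pi/2 the one-sided limits are h(-pi/2^-) = 0 and h(-pi/2^+) = -1.
By Dirichlet's theorem the series converges to their average, [(0) + (-1)]/2 = -1/2.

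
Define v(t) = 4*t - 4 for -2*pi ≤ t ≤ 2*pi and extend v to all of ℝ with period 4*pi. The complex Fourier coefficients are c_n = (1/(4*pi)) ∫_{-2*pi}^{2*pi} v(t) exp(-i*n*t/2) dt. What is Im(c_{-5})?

8/5

Since v is real-valued, Im(c_{-5}) = -(1/(4*pi)) ∫_{-2*pi}^{2*pi} v(t) sin(-5*t/2) dt = b_{5}/2.
Integrating by parts (boundary term plus one more integral), an antiderivative of (4*t - 4) sin(-5*t/2) is 8*t*cos(5*t/2)/5 - 16*sin(5*t/2)/25 - 8*cos(5*t/2)/5; evaluating from -2*pi to 2*pi: ∫_{-2*pi}^{2*pi} (4*t - 4) sin(-5*t/2) dt = (8/5 - 16*pi/5) - (8/5 + 16*pi/5) = -32*pi/5.
Hence Im(c_{-5}) = (-1/(4*pi))·(-32*pi/5) = 8/5.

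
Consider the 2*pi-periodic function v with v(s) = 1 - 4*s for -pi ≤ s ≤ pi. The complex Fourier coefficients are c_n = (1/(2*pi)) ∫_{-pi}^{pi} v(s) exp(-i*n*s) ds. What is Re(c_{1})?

0

Since v is real-valued, Re(c_{1}) = (1/(2*pi)) ∫_{-pi}^{pi} v(s) cos(s) ds = a_{1}/2.
Integrating by parts (boundary term plus one more integral), an antiderivative of (1 - 4*s) cos(s) is -4*s*sin(s) + sin(s) - 4*cos(s); evaluating from -pi to pi: ∫_{-pi}^{pi} (1 - 4*s) cos(s) ds = (4) - (4) = 0.
Hence Re(c_{1}) = (1/(2*pi))·(0) = 0.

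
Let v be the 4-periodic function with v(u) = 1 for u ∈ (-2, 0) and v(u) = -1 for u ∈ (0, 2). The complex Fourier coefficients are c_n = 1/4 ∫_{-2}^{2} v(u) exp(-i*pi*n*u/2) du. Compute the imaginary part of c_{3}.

2/(3*pi)

Since v is real-valued, Im(c_{3}) = -1/4 ∫_{-2}^{2} v(u) sin(3*pi*u/2) du = -b_{3}/2.
v is odd and sin(3*pi*u/2) is odd, so the integrand is even: ∫_{-2}^{2} v(u) sin(3*pi*u/2) du = 2∫_0^{2} v(u) sin(3*pi*u/2) du.
Directly, an antiderivative of (-1) sin(3*pi*u/2) is 2*cos(3*pi*u/2)/(3*pi); evaluating from 0 to 2: ∫_{0}^{2} (-1) sin(3*pi*u/2) du = (-2/(3*pi)) - (2/(3*pi)) = -4/(3*pi).
So ∫_{-2}^{2} v(u) sin(3*pi*u/2) du = -8/(3*pi).
Hence Im(c_{3}) = (-1/4)·(-8/(3*pi)) = 2/(3*pi).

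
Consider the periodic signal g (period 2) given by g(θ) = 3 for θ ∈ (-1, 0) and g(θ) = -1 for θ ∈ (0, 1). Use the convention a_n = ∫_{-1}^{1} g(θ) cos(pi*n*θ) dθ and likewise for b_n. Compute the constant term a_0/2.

a_0 = ∫_{-1}^{1} g(θ) dθ = 2.
So the constant term a_0/2 = 1.

1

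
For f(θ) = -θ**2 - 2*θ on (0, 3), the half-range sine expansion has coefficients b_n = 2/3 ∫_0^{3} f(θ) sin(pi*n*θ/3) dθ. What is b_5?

-6/pi + 72/(125*pi**3)

b_5 = 2/3 ∫_0^{3} (-θ**2 - 2*θ) sin(5*pi*θ/3) dθ.
Integrating by parts twice (tabular method), an antiderivative of (-θ**2 - 2*θ) sin(5*pi*θ/3) is 3*θ**2*cos(5*pi*θ/3)/(5*pi) - 18*θ*sin(5*pi*θ/3)/(25*pi**2) + 6*θ*cos(5*pi*θ/3)/(5*pi) - 18*sin(5*pi*θ/3)/(25*pi**2) - 54*cos(5*pi*θ/3)/(125*pi**3); evaluating from 0 to 3: ∫_{0}^{3} (-θ**2 - 2*θ) sin(5*pi*θ/3) dθ = (-9/pi + 54/(125*pi**3)) - (-54/(125*pi**3)) = -9/pi + 108/(125*pi**3).
Hence b_5 = (2/3)·(-9/pi + 108/(125*pi**3)) = -6/pi + 72/(125*pi**3).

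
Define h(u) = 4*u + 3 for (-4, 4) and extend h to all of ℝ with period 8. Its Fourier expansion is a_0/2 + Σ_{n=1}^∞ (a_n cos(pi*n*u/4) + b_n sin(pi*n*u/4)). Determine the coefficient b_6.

b_6 = 1/4 ∫_{-4}^{4} h(u) sin(3*pi*u/2) du.
Integrating by parts (boundary term plus one more integral), an antiderivative of (4*u + 3) sin(3*pi*u/2) is -8*u*cos(3*pi*u/2)/(3*pi) + 16*sin(3*pi*u/2)/(9*pi**2) - 2*cos(3*pi*u/2)/pi; evaluating from -4 to 4: ∫_{-4}^{4} (4*u + 3) sin(3*pi*u/2) du = (-38/(3*pi)) - (26/(3*pi)) = -64/(3*pi).
Hence b_6 = (1/4)·(-64/(3*pi)) = -16/(3*pi).

-16/(3*pi)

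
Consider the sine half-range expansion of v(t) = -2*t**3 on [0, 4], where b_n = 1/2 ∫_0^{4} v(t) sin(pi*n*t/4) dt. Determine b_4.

b_4 = 1/2 ∫_0^{4} (-2*t**3) sin(pi*t) dt.
Integrating by parts three times (tabular method), an antiderivative of (-2*t**3) sin(pi*t) is 2*t**3*cos(pi*t)/pi - 6*t**2*sin(pi*t)/pi**2 - 12*t*cos(pi*t)/pi**3 + 12*sin(pi*t)/pi**4; evaluating from 0 to 4: ∫_{0}^{4} (-2*t**3) sin(pi*t) dt = (-48/pi**3 + 128/pi) - (0) = -48/pi**3 + 128/pi.
Hence b_4 = (1/2)·(-48/pi**3 + 128/pi) = -24/pi**3 + 64/pi.

-24/pi**3 + 64/pi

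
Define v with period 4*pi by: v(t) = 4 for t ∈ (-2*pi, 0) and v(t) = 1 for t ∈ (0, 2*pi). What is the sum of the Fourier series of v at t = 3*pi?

4

t = 3*pi differs from t = -pi by 1 full period(s), and the series is 4*pi-periodic.
v is continuous at t = -pi with value 4, so the series converges to 4 there.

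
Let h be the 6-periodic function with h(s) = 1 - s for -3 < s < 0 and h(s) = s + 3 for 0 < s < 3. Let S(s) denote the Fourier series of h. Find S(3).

At s = 3 the one-sided limits are h(3^-) = 6 and h(3^+) = 4.
By Dirichlet's theorem the series converges to their average, [(6) + (4)]/2 = 5.

5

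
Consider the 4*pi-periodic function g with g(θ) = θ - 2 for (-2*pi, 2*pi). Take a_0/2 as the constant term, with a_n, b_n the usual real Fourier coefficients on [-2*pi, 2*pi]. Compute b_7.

4/7

b_7 = (1/(2*pi)) ∫_{-2*pi}^{2*pi} g(θ) sin(7*θ/2) dθ.
Integrating by parts (boundary term plus one more integral), an antiderivative of (θ - 2) sin(7*θ/2) is -2*θ*cos(7*θ/2)/7 + 4*sin(7*θ/2)/49 + 4*cos(7*θ/2)/7; evaluating from -2*pi to 2*pi: ∫_{-2*pi}^{2*pi} (θ - 2) sin(7*θ/2) dθ = (-4/7 + 4*pi/7) - (-4*pi/7 - 4/7) = 8*pi/7.
Hence b_7 = (1/(2*pi))·(8*pi/7) = 4/7.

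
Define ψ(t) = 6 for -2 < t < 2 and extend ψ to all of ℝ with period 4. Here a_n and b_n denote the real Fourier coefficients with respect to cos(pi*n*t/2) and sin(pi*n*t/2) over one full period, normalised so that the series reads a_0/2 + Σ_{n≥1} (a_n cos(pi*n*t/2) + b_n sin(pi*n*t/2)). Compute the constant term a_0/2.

a_0 = 1/2 ∫_{-2}^{2} ψ(t) dt = 1/2 · (24) = 12.
So the constant term a_0/2 = 6.

6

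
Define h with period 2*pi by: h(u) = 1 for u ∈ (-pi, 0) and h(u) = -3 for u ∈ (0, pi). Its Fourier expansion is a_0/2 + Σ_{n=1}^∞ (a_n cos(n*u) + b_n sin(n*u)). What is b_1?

-8/pi

b_1 = 1/pi ∫_{-pi}^{pi} h(u) sin(u) du.
Split the integral at the breakpoints.
Directly, an antiderivative of (1) sin(u) is -cos(u); evaluating from -pi to 0: ∫_{-pi}^{0} (1) sin(u) du = (-1) - (1) = -2.
Directly, an antiderivative of (-3) sin(u) is 3*cos(u); evaluating from 0 to pi: ∫_{0}^{pi} (-3) sin(u) du = (-3) - (3) = -6.
Summing the pieces and multiplying by (1/pi) gives b_1 = -8/pi.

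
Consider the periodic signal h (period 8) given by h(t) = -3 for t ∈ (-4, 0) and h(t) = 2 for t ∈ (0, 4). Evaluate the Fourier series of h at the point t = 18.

2

t = 18 differs from t = 2 by 2 full period(s), and the series is 8-periodic.
h is continuous at t = 2 with value 2, so the series converges to 2 there.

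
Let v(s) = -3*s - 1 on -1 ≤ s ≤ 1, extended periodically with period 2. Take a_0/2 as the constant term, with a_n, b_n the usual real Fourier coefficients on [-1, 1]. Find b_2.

b_2 = ∫_{-1}^{1} v(s) sin(2*pi*s) ds.
Integrating by parts (boundary term plus one more integral), an antiderivative of (-3*s - 1) sin(2*pi*s) is 3*s*cos(2*pi*s)/(2*pi) - 3*sin(2*pi*s)/(4*pi**2) + cos(2*pi*s)/(2*pi); evaluating from -1 to 1: ∫_{-1}^{1} (-3*s - 1) sin(2*pi*s) ds = (2/pi) - (-1/pi) = 3/pi.
Hence b_2 = 3/pi.

3/pi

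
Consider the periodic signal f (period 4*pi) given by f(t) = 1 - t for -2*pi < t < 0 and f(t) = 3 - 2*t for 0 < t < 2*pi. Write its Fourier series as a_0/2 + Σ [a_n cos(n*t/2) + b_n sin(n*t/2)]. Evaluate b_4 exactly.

3/2

b_4 = (1/(2*pi)) ∫_{-2*pi}^{2*pi} f(t) sin(2*t) dt.
Split the integral at the breakpoints.
Integrating by parts (boundary term plus one more integral), an antiderivative of (1 - t) sin(2*t) is t*cos(2*t)/2 - sin(2*t)/4 - cos(2*t)/2; evaluating from -2*pi to 0: ∫_{-2*pi}^{0} (1 - t) sin(2*t) dt = (-1/2) - (-pi - 1/2) = pi.
Integrating by parts (boundary term plus one more integral), an antiderivative of (3 - 2*t) sin(2*t) is t*cos(2*t) - sin(2*t)/2 - 3*cos(2*t)/2; evaluating from 0 to 2*pi: ∫_{0}^{2*pi} (3 - 2*t) sin(2*t) dt = (-3/2 + 2*pi) - (-3/2) = 2*pi.
Summing the pieces and multiplying by (1/(2*pi)) gives b_4 = 3/2.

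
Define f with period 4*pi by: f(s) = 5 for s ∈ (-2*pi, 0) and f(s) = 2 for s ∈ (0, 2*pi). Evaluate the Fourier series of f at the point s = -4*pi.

s = -4*pi differs from s = 0 by -1 full period(s), and the series is 4*pi-periodic.
At s = 0 the one-sided limits are f(0^-) = 5 and f(0^+) = 2.
By Dirichlet's theorem the series converges to their average, [(5) + (2)]/2 = 7/2.

7/2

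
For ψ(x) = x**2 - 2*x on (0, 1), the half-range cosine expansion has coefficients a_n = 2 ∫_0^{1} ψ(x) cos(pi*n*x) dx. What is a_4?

1/(4*pi**2)

a_4 = 2 ∫_0^{1} (x**2 - 2*x) cos(4*pi*x) dx.
Integrating by parts twice (tabular method), an antiderivative of (x**2 - 2*x) cos(4*pi*x) is x**2*sin(4*pi*x)/(4*pi) - x*sin(4*pi*x)/(2*pi) + x*cos(4*pi*x)/(8*pi**2) - sin(4*pi*x)/(32*pi**3) - cos(4*pi*x)/(8*pi**2); evaluating from 0 to 1: ∫_{0}^{1} (x**2 - 2*x) cos(4*pi*x) dx = (0) - (-1/(8*pi**2)) = 1/(8*pi**2).
Hence a_4 = 2·(1/(8*pi**2)) = 1/(4*pi**2).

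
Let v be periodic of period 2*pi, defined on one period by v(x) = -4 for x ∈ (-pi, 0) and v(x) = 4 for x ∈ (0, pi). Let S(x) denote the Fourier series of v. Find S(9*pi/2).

x = 9*pi/2 differs from x = pi/2 by 2 full period(s), and the series is 2*pi-periodic.
v is continuous at x = pi/2 with value 4, so the series converges to 4 there.

4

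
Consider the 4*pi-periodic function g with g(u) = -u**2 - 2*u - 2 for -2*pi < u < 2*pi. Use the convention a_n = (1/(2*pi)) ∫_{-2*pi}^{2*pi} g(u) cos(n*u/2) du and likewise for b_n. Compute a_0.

-8*pi**2/3 - 4

a_0 = (1/(2*pi)) ∫_{-2*pi}^{2*pi} g(u) du = (1/(2*pi)) · (-16*pi**3/3 - 8*pi) = -8*pi**2/3 - 4.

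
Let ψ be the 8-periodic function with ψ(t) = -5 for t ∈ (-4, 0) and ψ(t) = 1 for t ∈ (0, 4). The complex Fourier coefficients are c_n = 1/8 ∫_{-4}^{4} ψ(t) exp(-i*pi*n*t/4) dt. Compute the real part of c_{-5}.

Since ψ is real-valued, Re(c_{-5}) = 1/8 ∫_{-4}^{4} ψ(t) cos(-5*pi*t/4) dt = a_{5}/2.
Split the integral at the breakpoints.
Directly, an antiderivative of (-5) cos(-5*pi*t/4) is -4*sin(5*pi*t/4)/pi; evaluating from -4 to 0: ∫_{-4}^{0} (-5) cos(-5*pi*t/4) dt = (0) - (0) = 0.
Directly, an antiderivative of (1) cos(-5*pi*t/4) is 4*sin(5*pi*t/4)/(5*pi); evaluating from 0 to 4: ∫_{0}^{4} (1) cos(-5*pi*t/4) dt = (0) - (0) = 0.
So ∫_{-4}^{4} ψ(t) cos(-5*pi*t/4) dt = 0.
Hence Re(c_{-5}) = (1/8)·(0) = 0.

0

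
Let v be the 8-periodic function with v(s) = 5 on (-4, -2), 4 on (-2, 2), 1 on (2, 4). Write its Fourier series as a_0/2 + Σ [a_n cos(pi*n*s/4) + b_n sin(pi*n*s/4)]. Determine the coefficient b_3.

b_3 = 1/4 ∫_{-4}^{4} v(s) sin(3*pi*s/4) ds.
Split the integral at the breakpoints.
Directly, an antiderivative of (5) sin(3*pi*s/4) is -20*cos(3*pi*s/4)/(3*pi); evaluating from -4 to -2: ∫_{-4}^{-2} (5) sin(3*pi*s/4) ds = (0) - (20/(3*pi)) = -20/(3*pi).
Directly, an antiderivative of (4) sin(3*pi*s/4) is -16*cos(3*pi*s/4)/(3*pi); evaluating from -2 to 2: ∫_{-2}^{2} (4) sin(3*pi*s/4) ds = (0) - (0) = 0.
Directly, an antiderivative of (1) sin(3*pi*s/4) is -4*cos(3*pi*s/4)/(3*pi); evaluating from 2 to 4: ∫_{2}^{4} (1) sin(3*pi*s/4) ds = (4/(3*pi)) - (0) = 4/(3*pi).
Summing the pieces and multiplying by (1/4) gives b_3 = -4/(3*pi).

-4/(3*pi)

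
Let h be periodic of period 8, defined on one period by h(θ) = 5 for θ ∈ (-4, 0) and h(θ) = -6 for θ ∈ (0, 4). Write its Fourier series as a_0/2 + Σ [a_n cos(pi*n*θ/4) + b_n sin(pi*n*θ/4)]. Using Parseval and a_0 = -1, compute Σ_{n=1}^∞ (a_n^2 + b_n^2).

121/2

Parseval: a_0^2/2 + Σ_{n≥1} (a_n^2+b_n^2) = 1/4 ∫_{-4}^{4} h(θ)^2 dθ = 61.
Subtract a_0^2/2 = 1/2: Σ (a_n^2+b_n^2) = 121/2.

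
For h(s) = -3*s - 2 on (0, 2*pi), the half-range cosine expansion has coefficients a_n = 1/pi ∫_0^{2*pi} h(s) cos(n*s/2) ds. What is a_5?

a_5 = 1/pi ∫_0^{2*pi} (-3*s - 2) cos(5*s/2) ds.
Integrating by parts (boundary term plus one more integral), an antiderivative of (-3*s - 2) cos(5*s/2) is -6*s*sin(5*s/2)/5 - 4*sin(5*s/2)/5 - 12*cos(5*s/2)/25; evaluating from 0 to 2*pi: ∫_{0}^{2*pi} (-3*s - 2) cos(5*s/2) ds = (12/25) - (-12/25) = 24/25.
Hence a_5 = (1/pi)·(24/25) = 24/(25*pi).

24/(25*pi)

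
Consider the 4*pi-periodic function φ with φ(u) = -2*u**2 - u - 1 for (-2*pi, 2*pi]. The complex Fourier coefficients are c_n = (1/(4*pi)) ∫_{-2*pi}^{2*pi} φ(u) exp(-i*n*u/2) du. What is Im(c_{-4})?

Since φ is real-valued, Im(c_{-4}) = -(1/(4*pi)) ∫_{-2*pi}^{2*pi} φ(u) sin(-2*u) du = b_{4}/2.
Integrating by parts twice (tabular method), an antiderivative of (-2*u**2 - u - 1) sin(-2*u) is -u**2*cos(2*u) + u*sin(2*u) - u*cos(2*u)/2 + sin(2*u)/4; evaluating from -2*pi to 2*pi: ∫_{-2*pi}^{2*pi} (-2*u**2 - u - 1) sin(-2*u) du = (-pi*(1 + 4*pi)) - (pi*(1 - 4*pi)) = -2*pi.
Hence Im(c_{-4}) = (-1/(4*pi))·(-2*pi) = 1/2.

1/2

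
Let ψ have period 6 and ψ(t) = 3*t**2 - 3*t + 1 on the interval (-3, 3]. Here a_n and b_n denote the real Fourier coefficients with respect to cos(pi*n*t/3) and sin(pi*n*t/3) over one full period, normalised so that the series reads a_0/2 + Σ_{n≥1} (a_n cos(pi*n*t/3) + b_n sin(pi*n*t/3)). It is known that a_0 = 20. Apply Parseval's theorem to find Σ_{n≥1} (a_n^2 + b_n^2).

Parseval: a_0^2/2 + Σ_{n≥1} (a_n^2+b_n^2) = 1/3 ∫_{-3}^{3} ψ(t)^2 dt = 1918/5.
Subtract a_0^2/2 = 200: Σ (a_n^2+b_n^2) = 918/5.

918/5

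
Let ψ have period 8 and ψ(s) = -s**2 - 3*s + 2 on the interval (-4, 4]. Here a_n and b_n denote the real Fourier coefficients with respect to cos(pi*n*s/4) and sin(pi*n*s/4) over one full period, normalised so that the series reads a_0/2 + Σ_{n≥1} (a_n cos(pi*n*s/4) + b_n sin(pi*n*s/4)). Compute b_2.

b_2 = 1/4 ∫_{-4}^{4} ψ(s) sin(pi*s/2) ds.
Integrating by parts twice (tabular method), an antiderivative of (-s**2 - 3*s + 2) sin(pi*s/2) is 2*s**2*cos(pi*s/2)/pi - 8*s*sin(pi*s/2)/pi**2 + 6*s*cos(pi*s/2)/pi - 12*sin(pi*s/2)/pi**2 - 4*cos(pi*s/2)/pi - 16*cos(pi*s/2)/pi**3; evaluating from -4 to 4: ∫_{-4}^{4} (-s**2 - 3*s + 2) sin(pi*s/2) ds = (-16/pi**3 + 52/pi) - (-16/pi**3 + 4/pi) = 48/pi.
Hence b_2 = (1/4)·(48/pi) = 12/pi.

12/pi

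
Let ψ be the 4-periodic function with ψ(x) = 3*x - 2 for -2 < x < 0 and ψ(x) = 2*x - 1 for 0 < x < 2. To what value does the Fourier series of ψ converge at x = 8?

x = 8 differs from x = 0 by 2 full period(s), and the series is 4-periodic.
At x = 0 the one-sided limits are ψ(0^-) = -2 and ψ(0^+) = -1.
By Dirichlet's theorem the series converges to their average, [(-2) + (-1)]/2 = -3/2.

-3/2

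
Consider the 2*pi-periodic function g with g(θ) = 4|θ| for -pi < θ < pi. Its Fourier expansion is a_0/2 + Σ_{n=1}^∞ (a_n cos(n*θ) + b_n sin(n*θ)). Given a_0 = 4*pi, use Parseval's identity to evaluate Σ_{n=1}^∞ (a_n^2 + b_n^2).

Parseval: a_0^2/2 + Σ_{n≥1} (a_n^2+b_n^2) = 1/pi ∫_{-pi}^{pi} g(θ)^2 dθ = 32*pi**2/3.
Subtract a_0^2/2 = 8*pi**2: Σ (a_n^2+b_n^2) = 8*pi**2/3.

8*pi**2/3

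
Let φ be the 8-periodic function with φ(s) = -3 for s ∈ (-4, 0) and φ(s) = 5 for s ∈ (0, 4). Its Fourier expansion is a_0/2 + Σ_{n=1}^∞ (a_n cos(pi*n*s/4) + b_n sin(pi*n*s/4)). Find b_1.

16/pi

b_1 = 1/4 ∫_{-4}^{4} φ(s) sin(pi*s/4) ds.
Split the integral at the breakpoints.
Directly, an antiderivative of (-3) sin(pi*s/4) is 12*cos(pi*s/4)/pi; evaluating from -4 to 0: ∫_{-4}^{0} (-3) sin(pi*s/4) ds = (12/pi) - (-12/pi) = 24/pi.
Directly, an antiderivative of (5) sin(pi*s/4) is -20*cos(pi*s/4)/pi; evaluating from 0 to 4: ∫_{0}^{4} (5) sin(pi*s/4) ds = (20/pi) - (-20/pi) = 40/pi.
Summing the pieces and multiplying by (1/4) gives b_1 = 16/pi.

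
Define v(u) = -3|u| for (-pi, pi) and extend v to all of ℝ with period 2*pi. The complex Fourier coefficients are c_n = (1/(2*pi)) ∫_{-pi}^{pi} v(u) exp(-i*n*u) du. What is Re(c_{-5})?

Since v is real-valued, Re(c_{-5}) = (1/(2*pi)) ∫_{-pi}^{pi} v(u) cos(-5*u) du = a_{5}/2.
v is even and cos(-5*u) is even, so the integrand is even: ∫_{-pi}^{pi} v(u) cos(-5*u) du = 2∫_0^{pi} v(u) cos(-5*u) du.
Integrating by parts (boundary term plus one more integral), an antiderivative of (-3*u) cos(-5*u) is -3*u*sin(5*u)/5 - 3*cos(5*u)/25; evaluating from 0 to pi: ∫_{0}^{pi} (-3*u) cos(-5*u) du = (3/25) - (-3/25) = 6/25.
So ∫_{-pi}^{pi} v(u) cos(-5*u) du = 12/25.
Hence Re(c_{-5}) = (1/(2*pi))·(12/25) = 6/(25*pi).

6/(25*pi)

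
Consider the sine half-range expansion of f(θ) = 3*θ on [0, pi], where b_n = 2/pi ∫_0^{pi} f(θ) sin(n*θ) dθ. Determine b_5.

b_5 = 2/pi ∫_0^{pi} (3*θ) sin(5*θ) dθ.
Integrating by parts (boundary term plus one more integral), an antiderivative of (3*θ) sin(5*θ) is -3*θ*cos(5*θ)/5 + 3*sin(5*θ)/25; evaluating from 0 to pi: ∫_{0}^{pi} (3*θ) sin(5*θ) dθ = (3*pi/5) - (0) = 3*pi/5.
Hence b_5 = (2/pi)·(3*pi/5) = 6/5.

6/5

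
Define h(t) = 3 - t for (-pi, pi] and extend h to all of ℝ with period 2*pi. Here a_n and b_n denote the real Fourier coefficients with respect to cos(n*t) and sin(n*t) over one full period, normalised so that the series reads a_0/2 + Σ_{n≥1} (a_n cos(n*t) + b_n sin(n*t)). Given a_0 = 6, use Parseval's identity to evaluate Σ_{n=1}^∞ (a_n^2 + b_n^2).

Parseval: a_0^2/2 + Σ_{n≥1} (a_n^2+b_n^2) = 1/pi ∫_{-pi}^{pi} h(t)^2 dt = 2*pi**2/3 + 18.
Subtract a_0^2/2 = 18: Σ (a_n^2+b_n^2) = 2*pi**2/3.

2*pi**2/3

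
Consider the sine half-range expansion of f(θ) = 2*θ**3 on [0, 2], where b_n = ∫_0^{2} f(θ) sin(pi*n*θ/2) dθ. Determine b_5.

32*(-6 + 25*pi**2)/(125*pi**3)

b_5 = ∫_0^{2} (2*θ**3) sin(5*pi*θ/2) dθ.
Integrating by parts three times (tabular method), an antiderivative of (2*θ**3) sin(5*pi*θ/2) is -4*θ**3*cos(5*pi*θ/2)/(5*pi) + 24*θ**2*sin(5*pi*θ/2)/(25*pi**2) + 96*θ*cos(5*pi*θ/2)/(125*pi**3) - 192*sin(5*pi*θ/2)/(625*pi**4); evaluating from 0 to 2: ∫_{0}^{2} (2*θ**3) sin(5*pi*θ/2) dθ = (32*(-6 + 25*pi**2)/(125*pi**3)) - (0) = 32*(-6 + 25*pi**2)/(125*pi**3).
Hence b_5 = 32*(-6 + 25*pi**2)/(125*pi**3).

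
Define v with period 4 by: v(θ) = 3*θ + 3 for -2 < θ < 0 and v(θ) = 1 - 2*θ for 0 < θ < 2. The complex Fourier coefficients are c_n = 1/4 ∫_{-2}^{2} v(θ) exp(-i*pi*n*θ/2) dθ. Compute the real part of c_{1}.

Since v is real-valued, Re(c_{1}) = 1/4 ∫_{-2}^{2} v(θ) cos(pi*θ/2) dθ = a_{1}/2.
Split the integral at the breakpoints.
Integrating by parts (boundary term plus one more integral), an antiderivative of (3*θ + 3) cos(pi*θ/2) is 6*θ*sin(pi*θ/2)/pi + 6*sin(pi*θ/2)/pi + 12*cos(pi*θ/2)/pi**2; evaluating from -2 to 0: ∫_{-2}^{0} (3*θ + 3) cos(pi*θ/2) dθ = (12/pi**2) - (-12/pi**2) = 24/pi**2.
Integrating by parts (boundary term plus one more integral), an antiderivative of (1 - 2*θ) cos(pi*θ/2) is -4*θ*sin(pi*θ/2)/pi + 2*sin(pi*θ/2)/pi - 8*cos(pi*θ/2)/pi**2; evaluating from 0 to 2: ∫_{0}^{2} (1 - 2*θ) cos(pi*θ/2) dθ = (8/pi**2) - (-8/pi**2) = 16/pi**2.
So ∫_{-2}^{2} v(θ) cos(pi*θ/2) dθ = 40/pi**2.
Hence Re(c_{1}) = (1/4)·(40/pi**2) = 10/pi**2.

10/pi**2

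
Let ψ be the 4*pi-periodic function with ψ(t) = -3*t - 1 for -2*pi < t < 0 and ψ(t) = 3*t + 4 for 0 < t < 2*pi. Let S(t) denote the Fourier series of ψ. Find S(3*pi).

t = 3*pi differs from t = -pi by 1 full period(s), and the series is 4*pi-periodic.
ψ is continuous at t = -pi with value -1 + 3*pi, so the series converges to -1 + 3*pi there.

-1 + 3*pi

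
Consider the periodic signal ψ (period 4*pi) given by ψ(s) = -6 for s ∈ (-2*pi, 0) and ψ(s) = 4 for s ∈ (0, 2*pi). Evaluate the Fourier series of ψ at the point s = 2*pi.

-1

At s = 2*pi the one-sided limits are ψ(2*pi^-) = 4 and ψ(2*pi^+) = -6.
By Dirichlet's theorem the series converges to their average, [(4) + (-6)]/2 = -1.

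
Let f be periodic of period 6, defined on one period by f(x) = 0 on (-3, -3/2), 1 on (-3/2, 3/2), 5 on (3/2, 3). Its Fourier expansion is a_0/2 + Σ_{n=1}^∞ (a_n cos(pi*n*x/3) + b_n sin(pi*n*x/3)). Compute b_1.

5/pi

b_1 = 1/3 ∫_{-3}^{3} f(x) sin(pi*x/3) dx.
Split the integral at the breakpoints.
∫_{-3}^{-3/2} (0) sin(pi*x/3) dx = 0.
Directly, an antiderivative of (1) sin(pi*x/3) is -3*cos(pi*x/3)/pi; evaluating from -3/2 to 3/2: ∫_{-3/2}^{3/2} (1) sin(pi*x/3) dx = (0) - (0) = 0.
Directly, an antiderivative of (5) sin(pi*x/3) is -15*cos(pi*x/3)/pi; evaluating from 3/2 to 3: ∫_{3/2}^{3} (5) sin(pi*x/3) dx = (15/pi) - (0) = 15/pi.
Summing the pieces and multiplying by (1/3) gives b_1 = 5/pi.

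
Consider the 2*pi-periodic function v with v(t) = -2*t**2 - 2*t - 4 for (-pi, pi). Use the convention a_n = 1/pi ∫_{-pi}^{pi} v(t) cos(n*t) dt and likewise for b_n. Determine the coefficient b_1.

b_1 = 1/pi ∫_{-pi}^{pi} v(t) sin(t) dt.
Integrating by parts twice (tabular method), an antiderivative of (-2*t**2 - 2*t - 4) sin(t) is 2*t**2*cos(t) - 4*t*sin(t) + 2*t*cos(t) - 2*sin(t); evaluating from -pi to pi: ∫_{-pi}^{pi} (-2*t**2 - 2*t - 4) sin(t) dt = (-2*pi*(1 + pi)) - (2*pi*(1 - pi)) = -4*pi.
Hence b_1 = (1/pi)·(-4*pi) = -4.

-4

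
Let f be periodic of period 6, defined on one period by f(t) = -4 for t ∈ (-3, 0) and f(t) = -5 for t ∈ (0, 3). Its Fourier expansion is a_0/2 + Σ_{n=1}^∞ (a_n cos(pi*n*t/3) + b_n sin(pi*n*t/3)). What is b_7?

b_7 = 1/3 ∫_{-3}^{3} f(t) sin(7*pi*t/3) dt.
Split the integral at the breakpoints.
Directly, an antiderivative of (-4) sin(7*pi*t/3) is 12*cos(7*pi*t/3)/(7*pi); evaluating from -3 to 0: ∫_{-3}^{0} (-4) sin(7*pi*t/3) dt = (12/(7*pi)) - (-12/(7*pi)) = 24/(7*pi).
Directly, an antiderivative of (-5) sin(7*pi*t/3) is 15*cos(7*pi*t/3)/(7*pi); evaluating from 0 to 3: ∫_{0}^{3} (-5) sin(7*pi*t/3) dt = (-15/(7*pi)) - (15/(7*pi)) = -30/(7*pi).
Summing the pieces and multiplying by (1/3) gives b_7 = -2/(7*pi).

-2/(7*pi)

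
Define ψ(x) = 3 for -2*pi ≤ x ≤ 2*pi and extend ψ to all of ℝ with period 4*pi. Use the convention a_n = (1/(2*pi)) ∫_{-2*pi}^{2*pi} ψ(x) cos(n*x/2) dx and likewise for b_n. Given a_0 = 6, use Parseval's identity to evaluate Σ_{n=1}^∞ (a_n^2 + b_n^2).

0

Parseval: a_0^2/2 + Σ_{n≥1} (a_n^2+b_n^2) = (1/(2*pi)) ∫_{-2*pi}^{2*pi} ψ(x)^2 dx = 18.
Subtract a_0^2/2 = 18: Σ (a_n^2+b_n^2) = 0.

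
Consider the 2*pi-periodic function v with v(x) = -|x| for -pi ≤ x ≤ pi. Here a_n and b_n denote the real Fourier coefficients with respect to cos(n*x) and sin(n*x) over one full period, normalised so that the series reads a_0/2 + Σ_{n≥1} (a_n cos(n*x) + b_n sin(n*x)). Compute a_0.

-pi

a_0 = 1/pi ∫_{-pi}^{pi} v(x) dx = 1/pi · (-pi**2) = -pi.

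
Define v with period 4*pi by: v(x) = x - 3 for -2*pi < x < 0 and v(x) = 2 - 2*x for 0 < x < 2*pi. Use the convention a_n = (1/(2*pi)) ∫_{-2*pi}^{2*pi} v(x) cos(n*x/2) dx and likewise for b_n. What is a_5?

12/(25*pi)

a_5 = (1/(2*pi)) ∫_{-2*pi}^{2*pi} v(x) cos(5*x/2) dx.
Split the integral at the breakpoints.
Integrating by parts (boundary term plus one more integral), an antiderivative of (x - 3) cos(5*x/2) is 2*x*sin(5*x/2)/5 - 6*sin(5*x/2)/5 + 4*cos(5*x/2)/25; evaluating from -2*pi to 0: ∫_{-2*pi}^{0} (x - 3) cos(5*x/2) dx = (4/25) - (-4/25) = 8/25.
Integrating by parts (boundary term plus one more integral), an antiderivative of (2 - 2*x) cos(5*x/2) is -4*x*sin(5*x/2)/5 + 4*sin(5*x/2)/5 - 8*cos(5*x/2)/25; evaluating from 0 to 2*pi: ∫_{0}^{2*pi} (2 - 2*x) cos(5*x/2) dx = (8/25) - (-8/25) = 16/25.
Summing the pieces and multiplying by (1/(2*pi)) gives a_5 = 12/(25*pi).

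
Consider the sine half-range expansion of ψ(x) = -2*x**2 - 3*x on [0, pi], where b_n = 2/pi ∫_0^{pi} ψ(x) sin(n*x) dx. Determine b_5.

b_5 = 2/pi ∫_0^{pi} (-2*x**2 - 3*x) sin(5*x) dx.
Integrating by parts twice (tabular method), an antiderivative of (-2*x**2 - 3*x) sin(5*x) is 2*x**2*cos(5*x)/5 - 4*x*sin(5*x)/25 + 3*x*cos(5*x)/5 - 3*sin(5*x)/25 - 4*cos(5*x)/125; evaluating from 0 to pi: ∫_{0}^{pi} (-2*x**2 - 3*x) sin(5*x) dx = (-2*pi**2/5 - 3*pi/5 + 4/125) - (-4/125) = -2*pi**2/5 - 3*pi/5 + 8/125.
Hence b_5 = (2/pi)·(-2*pi**2/5 - 3*pi/5 + 8/125) = 2*(-50*pi**2 - 75*pi + 8)/(125*pi).

2*(-50*pi**2 - 75*pi + 8)/(125*pi)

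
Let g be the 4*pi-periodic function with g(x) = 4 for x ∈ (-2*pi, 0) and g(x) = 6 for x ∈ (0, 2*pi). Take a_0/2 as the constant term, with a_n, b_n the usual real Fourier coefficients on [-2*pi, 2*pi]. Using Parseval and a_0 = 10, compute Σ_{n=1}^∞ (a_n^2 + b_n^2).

2

Parseval: a_0^2/2 + Σ_{n≥1} (a_n^2+b_n^2) = (1/(2*pi)) ∫_{-2*pi}^{2*pi} g(x)^2 dx = 52.
Subtract a_0^2/2 = 50: Σ (a_n^2+b_n^2) = 2.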